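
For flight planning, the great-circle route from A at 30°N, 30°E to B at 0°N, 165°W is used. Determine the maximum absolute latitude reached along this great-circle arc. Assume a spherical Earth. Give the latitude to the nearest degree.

≈ 66°N

The great circle lies in the plane with unit normal n̂ = (p₁ × p₂)/|p₁ × p₂|.
Here n̂_z ≈ +0.409; the vertex latitude is φ_max = arccos|n̂_z| ≈ 65.9°.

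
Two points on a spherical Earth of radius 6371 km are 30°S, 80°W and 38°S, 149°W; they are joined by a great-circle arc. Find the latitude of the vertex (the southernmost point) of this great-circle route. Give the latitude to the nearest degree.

≈ 40°S

The great circle lies in the plane with unit normal n̂ = (p₁ × p₂)/|p₁ × p₂|.
Here n̂_z ≈ -0.764; the vertex latitude is φ_max = arccos|n̂_z| ≈ 40.2°.
Check via Clairaut: cos φ_max = |cos φ₁| · sin C = cos(30.0°)·sin(118.0°) ≈ 0.764, again giving ≈ 40.2°.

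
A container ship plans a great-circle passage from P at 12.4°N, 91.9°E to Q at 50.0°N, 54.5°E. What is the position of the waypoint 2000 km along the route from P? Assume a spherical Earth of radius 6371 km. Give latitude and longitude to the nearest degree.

Write both endpoints as unit vectors p₁, p₂ with components (cos φ cos λ, cos φ sin λ, sin φ).
The central angle between the endpoints is δ = arccos(p₁·p₂) ≈ 0.846 rad (48.5°). The total great-circle distance is δ·R ≈ 0.846 × 6371 ≈ 5388 km, so the target fraction is f = 2000/5388 ≈ 0.371.
Interpolate at f ≈ 0.371 with slerp weights a = sin((1−f)δ)/sin δ ≈ 0.677, b = sin(fδ)/sin δ ≈ 0.413.
p = a·p₁ + b·p₂ ≈ (0.132, 0.877, 0.462); φ = arcsin(p_z) ≈ 27.49°, λ = atan2(p_y, p_x) ≈ 81.44°.

≈ 27°N, 81°E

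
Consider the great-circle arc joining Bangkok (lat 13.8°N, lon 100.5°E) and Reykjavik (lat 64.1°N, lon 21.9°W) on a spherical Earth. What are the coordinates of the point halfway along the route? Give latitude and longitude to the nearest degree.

From cos δ = sin φ₁ sin φ₂ + cos φ₁ cos φ₂ cos Δλ, the central angle is δ ≈ 1.584 rad (90.7°).
Interpolate at f = 1/2 with slerp weights a = sin((1−f)δ)/sin δ ≈ 0.712, b = sin(fδ)/sin δ ≈ 0.712.
p = a·p₁ + b·p₂ ≈ (0.162, 0.564, 0.810); φ = arcsin(p_z) ≈ 54.09°, λ = atan2(p_y, p_x) ≈ 73.92°.

≈ lat 54°N, lon 74°E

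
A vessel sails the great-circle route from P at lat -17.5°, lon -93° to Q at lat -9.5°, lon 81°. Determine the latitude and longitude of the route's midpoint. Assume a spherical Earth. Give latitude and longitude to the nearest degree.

≈ lat -77°, lon 12°

From cos δ = sin φ₁ sin φ₂ + cos φ₁ cos φ₂ cos Δλ, the central angle is δ ≈ 2.659 rad (152.4°).
Interpolate at f = 1/2 with slerp weights a = sin((1−f)δ)/sin δ ≈ 2.093, b = sin(fδ)/sin δ ≈ 2.093.
p = a·p₁ + b·p₂ ≈ (0.218, 0.045, -0.975); φ = arcsin(p_z) ≈ -77.11°, λ = atan2(p_y, p_x) ≈ 11.76°.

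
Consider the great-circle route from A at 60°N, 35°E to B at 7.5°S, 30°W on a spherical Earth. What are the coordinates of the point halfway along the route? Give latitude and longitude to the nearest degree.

Write both endpoints as unit vectors p₁, p₂ with components (cos φ cos λ, cos φ sin λ, sin φ).
The central angle between the endpoints is δ = arccos(p₁·p₂) ≈ 1.474 rad (84.5°).
Interpolate at f = 1/2 with slerp weights a = sin((1−f)δ)/sin δ ≈ 0.675, b = sin(fδ)/sin δ ≈ 0.675.
p = a·p₁ + b·p₂ ≈ (0.856, -0.141, 0.497); φ = arcsin(p_z) ≈ 29.78°, λ = atan2(p_y, p_x) ≈ -9.36°.

≈ 30°N, 9°W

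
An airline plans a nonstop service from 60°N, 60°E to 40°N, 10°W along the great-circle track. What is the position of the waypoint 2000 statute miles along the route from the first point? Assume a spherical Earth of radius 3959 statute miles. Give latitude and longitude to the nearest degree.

≈ 52°N, 9°E

Convert each endpoint to a unit vector on the sphere (x = cos φ cos λ, y = cos φ sin λ, z = sin φ).
The central angle between the endpoints is δ = arccos(p₁·p₂) ≈ 0.813 rad (46.6°). The total great-circle distance is δ·R ≈ 0.813 × 3959 ≈ 3217 mi, so the target fraction is f = 2000/3217 ≈ 0.622.
Interpolate at f ≈ 0.622 with slerp weights a = sin((1−f)δ)/sin δ ≈ 0.417, b = sin(fδ)/sin δ ≈ 0.667.
p = a·p₁ + b·p₂ ≈ (0.607, 0.092, 0.789); φ = arcsin(p_z) ≈ 52.12°, λ = atan2(p_y, p_x) ≈ 8.60°.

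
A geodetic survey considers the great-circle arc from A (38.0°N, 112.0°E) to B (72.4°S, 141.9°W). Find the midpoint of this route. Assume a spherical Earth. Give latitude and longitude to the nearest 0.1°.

≈ (23.9°S, 134.4°E)

Write both endpoints as unit vectors p₁, p₂ with components (cos φ cos λ, cos φ sin λ, sin φ).
The central angle between the endpoints is δ = arccos(p₁·p₂) ≈ 2.282 rad (130.8°).
Interpolate at f = 1/2 with slerp weights a = sin((1−f)δ)/sin δ ≈ 1.200, b = sin(fδ)/sin δ ≈ 1.200.
p = a·p₁ + b·p₂ ≈ (-0.640, 0.653, -0.405); φ = arcsin(p_z) ≈ -23.90°, λ = atan2(p_y, p_x) ≈ 134.42°.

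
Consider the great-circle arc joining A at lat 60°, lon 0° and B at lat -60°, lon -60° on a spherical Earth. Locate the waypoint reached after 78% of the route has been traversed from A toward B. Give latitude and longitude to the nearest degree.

≈ lat -34°, lon -41°

Convert each endpoint to a unit vector on the sphere (x = cos φ cos λ, y = cos φ sin λ, z = sin φ).
The central angle between the endpoints is δ = arccos(p₁·p₂) ≈ 2.246 rad (128.7°).
Interpolate at f = 0.78 with slerp weights a = sin((1−f)δ)/sin δ ≈ 0.608, b = sin(fδ)/sin δ ≈ 1.260.
p = a·p₁ + b·p₂ ≈ (0.619, -0.546, -0.565); φ = arcsin(p_z) ≈ -34.41°, λ = atan2(p_y, p_x) ≈ -41.41°.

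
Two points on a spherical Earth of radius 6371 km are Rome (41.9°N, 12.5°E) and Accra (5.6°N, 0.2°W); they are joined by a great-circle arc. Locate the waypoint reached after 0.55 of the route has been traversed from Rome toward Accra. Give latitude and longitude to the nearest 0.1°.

≈ (22.1°N, 4.6°E)

The haversine formula gives a central angle δ ≈ 0.664 rad (38.0°) between the endpoints.
Interpolate at f = 0.55 with slerp weights a = sin((1−f)δ)/sin δ ≈ 0.478, b = sin(fδ)/sin δ ≈ 0.579.
p = a·p₁ + b·p₂ ≈ (0.924, 0.075, 0.376); φ = arcsin(p_z) ≈ 22.06°, λ = atan2(p_y, p_x) ≈ 4.64°.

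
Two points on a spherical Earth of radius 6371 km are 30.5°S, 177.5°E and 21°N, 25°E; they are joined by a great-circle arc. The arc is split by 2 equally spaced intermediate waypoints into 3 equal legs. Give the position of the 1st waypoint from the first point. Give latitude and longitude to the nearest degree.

≈ 29°S, 118°E

The haversine formula gives a central angle δ ≈ 2.680 rad (153.6°) between the endpoints.
Interpolate at f = 1/3 with slerp weights a = sin((1−f)δ)/sin δ ≈ 2.194, b = sin(fδ)/sin δ ≈ 1.750.
p = a·p₁ + b·p₂ ≈ (-0.408, 0.773, -0.486); φ = arcsin(p_z) ≈ -29.09°, λ = atan2(p_y, p_x) ≈ 117.81°.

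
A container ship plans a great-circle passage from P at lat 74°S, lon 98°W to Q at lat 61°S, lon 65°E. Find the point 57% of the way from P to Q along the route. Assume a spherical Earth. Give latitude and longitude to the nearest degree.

Write both endpoints as unit vectors p₁, p₂ with components (cos φ cos λ, cos φ sin λ, sin φ).
The central angle between the endpoints is δ = arccos(p₁·p₂) ≈ 0.777 rad (44.5°).
Interpolate at f = 0.57 with slerp weights a = sin((1−f)δ)/sin δ ≈ 0.468, b = sin(fδ)/sin δ ≈ 0.611.
p = a·p₁ + b·p₂ ≈ (0.107, 0.141, -0.984); φ = arcsin(p_z) ≈ -79.80°, λ = atan2(p_y, p_x) ≈ 52.71°.

≈ lat 80°S, lon 53°E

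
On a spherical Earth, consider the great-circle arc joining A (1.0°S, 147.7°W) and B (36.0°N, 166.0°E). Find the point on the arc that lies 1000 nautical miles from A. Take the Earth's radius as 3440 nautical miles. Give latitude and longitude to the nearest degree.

≈ (11°N, 159°W)

Write both endpoints as unit vectors p₁, p₂ with components (cos φ cos λ, cos φ sin λ, sin φ).
The central angle between the endpoints is δ = arccos(p₁·p₂) ≈ 0.990 rad (56.7°). The total great-circle distance is δ·R ≈ 0.990 × 3440 ≈ 3406 nmi, so the target fraction is f = 1000/3406 ≈ 0.294.
Interpolate at f ≈ 0.294 with slerp weights a = sin((1−f)δ)/sin δ ≈ 0.770, b = sin(fδ)/sin δ ≈ 0.343.
p = a·p₁ + b·p₂ ≈ (-0.920, -0.344, 0.188); φ = arcsin(p_z) ≈ 10.84°, λ = atan2(p_y, p_x) ≈ -159.48°.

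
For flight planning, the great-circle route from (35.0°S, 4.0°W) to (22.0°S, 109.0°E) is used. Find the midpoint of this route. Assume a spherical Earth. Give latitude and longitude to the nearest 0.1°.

Write both endpoints as unit vectors p₁, p₂ with components (cos φ cos λ, cos φ sin λ, sin φ).
The central angle between the endpoints is δ = arccos(p₁·p₂) ≈ 1.653 rad (94.7°).
Interpolate at f = 1/2 with slerp weights a = sin((1−f)δ)/sin δ ≈ 0.738, b = sin(fδ)/sin δ ≈ 0.738.
p = a·p₁ + b·p₂ ≈ (0.380, 0.605, -0.700); φ = arcsin(p_z) ≈ -44.41°, λ = atan2(p_y, p_x) ≈ 57.84°.

≈ (44.4°S, 57.8°E)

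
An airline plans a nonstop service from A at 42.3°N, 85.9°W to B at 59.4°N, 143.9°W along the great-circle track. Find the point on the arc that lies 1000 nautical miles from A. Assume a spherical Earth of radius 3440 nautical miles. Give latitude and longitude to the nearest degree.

Write both endpoints as unit vectors p₁, p₂ with components (cos φ cos λ, cos φ sin λ, sin φ).
The central angle between the endpoints is δ = arccos(p₁·p₂) ≈ 0.678 rad (38.8°). The total great-circle distance is δ·R ≈ 0.678 × 3440 ≈ 2332 nmi, so the target fraction is f = 1000/2332 ≈ 0.429.
Interpolate at f ≈ 0.429 with slerp weights a = sin((1−f)δ)/sin δ ≈ 0.602, b = sin(fδ)/sin δ ≈ 0.457.
p = a·p₁ + b·p₂ ≈ (-0.156, -0.581, 0.799); φ = arcsin(p_z) ≈ 52.99°, λ = atan2(p_y, p_x) ≈ -105.03°.

≈ 53°N, 105°W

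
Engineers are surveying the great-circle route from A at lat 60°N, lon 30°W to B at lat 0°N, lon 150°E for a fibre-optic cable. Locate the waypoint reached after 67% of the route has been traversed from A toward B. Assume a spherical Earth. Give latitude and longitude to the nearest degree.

≈ lat 40°N, lon 150°E

The haversine formula gives a central angle δ ≈ 2.094 rad (120.0°) between the endpoints.
Interpolate at f = 0.67 with slerp weights a = sin((1−f)δ)/sin δ ≈ 0.736, b = sin(fδ)/sin δ ≈ 1.139.
p = a·p₁ + b·p₂ ≈ (-0.667, 0.385, 0.637); φ = arcsin(p_z) ≈ 39.60°, λ = atan2(p_y, p_x) ≈ 150.00°.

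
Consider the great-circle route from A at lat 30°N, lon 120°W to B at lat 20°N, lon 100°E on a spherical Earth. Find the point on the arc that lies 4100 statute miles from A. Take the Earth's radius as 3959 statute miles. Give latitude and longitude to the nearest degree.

Convert each endpoint to a unit vector on the sphere (x = cos φ cos λ, y = cos φ sin λ, z = sin φ).
The central angle between the endpoints is δ = arccos(p₁·p₂) ≈ 2.040 rad (116.9°). The total great-circle distance is δ·R ≈ 2.040 × 3959 ≈ 8077 mi, so the target fraction is f = 4100/8077 ≈ 0.508.
Interpolate at f ≈ 0.508 with slerp weights a = sin((1−f)δ)/sin δ ≈ 0.946, b = sin(fδ)/sin δ ≈ 0.965.
p = a·p₁ + b·p₂ ≈ (-0.567, 0.183, 0.803); φ = arcsin(p_z) ≈ 53.42°, λ = atan2(p_y, p_x) ≈ 162.13°.

≈ lat 53°N, lon 162°E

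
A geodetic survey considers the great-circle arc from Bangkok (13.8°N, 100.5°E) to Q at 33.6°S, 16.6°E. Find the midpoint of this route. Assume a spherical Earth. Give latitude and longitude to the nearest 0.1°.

≈ 13.2°S, 62.5°E

Convert each endpoint to a unit vector on the sphere (x = cos φ cos λ, y = cos φ sin λ, z = sin φ).
The central angle between the endpoints is δ = arccos(p₁·p₂) ≈ 1.617 rad (92.6°).
Interpolate at f = 1/2 with slerp weights a = sin((1−f)δ)/sin δ ≈ 0.724, b = sin(fδ)/sin δ ≈ 0.724.
p = a·p₁ + b·p₂ ≈ (0.450, 0.864, -0.228); φ = arcsin(p_z) ≈ -13.18°, λ = atan2(p_y, p_x) ≈ 62.49°.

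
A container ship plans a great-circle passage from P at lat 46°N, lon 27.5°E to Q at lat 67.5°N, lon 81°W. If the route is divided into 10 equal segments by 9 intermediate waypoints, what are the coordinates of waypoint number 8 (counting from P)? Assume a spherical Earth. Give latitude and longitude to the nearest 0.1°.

≈ lat 71.8°N, lon 51.7°W

Convert each endpoint to a unit vector on the sphere (x = cos φ cos λ, y = cos φ sin λ, z = sin φ).
The central angle between the endpoints is δ = arccos(p₁·p₂) ≈ 0.952 rad (54.5°).
Interpolate at f = 8/10 with slerp weights a = sin((1−f)δ)/sin δ ≈ 0.232, b = sin(fδ)/sin δ ≈ 0.847.
p = a·p₁ + b·p₂ ≈ (0.194, -0.246, 0.950); φ = arcsin(p_z) ≈ 71.76°, λ = atan2(p_y, p_x) ≈ -51.72°.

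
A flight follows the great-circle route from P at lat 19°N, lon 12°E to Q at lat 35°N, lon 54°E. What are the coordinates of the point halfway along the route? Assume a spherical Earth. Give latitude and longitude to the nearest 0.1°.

≈ lat 28.6°N, lon 31.4°E

The haversine formula gives a central angle δ ≈ 0.704 rad (40.3°) between the endpoints.
Interpolate at f = 1/2 with slerp weights a = sin((1−f)δ)/sin δ ≈ 0.533, b = sin(fδ)/sin δ ≈ 0.533.
p = a·p₁ + b·p₂ ≈ (0.749, 0.458, 0.479); φ = arcsin(p_z) ≈ 28.62°, λ = atan2(p_y, p_x) ≈ 31.43°.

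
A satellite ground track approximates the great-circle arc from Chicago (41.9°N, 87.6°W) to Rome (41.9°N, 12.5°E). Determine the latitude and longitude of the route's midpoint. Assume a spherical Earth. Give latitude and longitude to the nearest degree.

From cos δ = sin φ₁ sin φ₂ + cos φ₁ cos φ₂ cos Δλ, the central angle is δ ≈ 1.214 rad (69.6°).
Interpolate at f = 1/2 with slerp weights a = sin((1−f)δ)/sin δ ≈ 0.609, b = sin(fδ)/sin δ ≈ 0.609.
p = a·p₁ + b·p₂ ≈ (0.461, -0.355, 0.813); φ = arcsin(p_z) ≈ 54.41°, λ = atan2(p_y, p_x) ≈ -37.55°.

≈ (54°N, 38°W)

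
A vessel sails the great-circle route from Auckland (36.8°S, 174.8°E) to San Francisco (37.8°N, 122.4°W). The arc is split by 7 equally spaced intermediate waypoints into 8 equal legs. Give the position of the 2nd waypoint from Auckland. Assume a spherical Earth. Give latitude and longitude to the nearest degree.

≈ (19°S, 168°W)

Convert each endpoint to a unit vector on the sphere (x = cos φ cos λ, y = cos φ sin λ, z = sin φ).
The central angle between the endpoints is δ = arccos(p₁·p₂) ≈ 1.649 rad (94.5°).
Interpolate at f = 2/8 with slerp weights a = sin((1−f)δ)/sin δ ≈ 0.948, b = sin(fδ)/sin δ ≈ 0.402.
p = a·p₁ + b·p₂ ≈ (-0.926, -0.199, -0.321); φ = arcsin(p_z) ≈ -18.74°, λ = atan2(p_y, p_x) ≈ -167.85°.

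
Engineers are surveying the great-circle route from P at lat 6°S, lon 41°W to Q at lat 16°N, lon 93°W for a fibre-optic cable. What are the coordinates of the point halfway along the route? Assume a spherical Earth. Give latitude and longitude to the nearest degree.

Convert each endpoint to a unit vector on the sphere (x = cos φ cos λ, y = cos φ sin λ, z = sin φ).
The central angle between the endpoints is δ = arccos(p₁·p₂) ≈ 0.977 rad (56.0°).
Interpolate at f = 1/2 with slerp weights a = sin((1−f)δ)/sin δ ≈ 0.566, b = sin(fδ)/sin δ ≈ 0.566.
p = a·p₁ + b·p₂ ≈ (0.396, -0.913, 0.097); φ = arcsin(p_z) ≈ 5.56°, λ = atan2(p_y, p_x) ≈ -66.52°.

≈ lat 6°N, lon 67°W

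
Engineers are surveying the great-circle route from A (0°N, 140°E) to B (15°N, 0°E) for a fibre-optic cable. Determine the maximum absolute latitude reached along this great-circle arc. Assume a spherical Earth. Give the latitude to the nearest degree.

≈ 23°N

The great circle lies in the plane with unit normal n̂ = (p₁ × p₂)/|p₁ × p₂|.
Here n̂_z ≈ -0.923; the vertex latitude is φ_max = arccos|n̂_z| ≈ 22.6°.
Check via Clairaut: cos φ_max = |cos φ₁| · sin C = cos(0.0°)·sin(67.4°) ≈ 0.923, again giving ≈ 22.6°.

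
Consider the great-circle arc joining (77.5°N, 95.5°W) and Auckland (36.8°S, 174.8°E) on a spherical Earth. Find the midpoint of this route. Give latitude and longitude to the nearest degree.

The haversine formula gives a central angle δ ≈ 2.194 rad (125.7°) between the endpoints.
Interpolate at f = 1/2 with slerp weights a = sin((1−f)δ)/sin δ ≈ 1.096, b = sin(fδ)/sin δ ≈ 1.096.
p = a·p₁ + b·p₂ ≈ (-0.897, -0.157, 0.414); φ = arcsin(p_z) ≈ 24.43°, λ = atan2(p_y, p_x) ≈ -170.09°.

≈ (24°N, 170°W)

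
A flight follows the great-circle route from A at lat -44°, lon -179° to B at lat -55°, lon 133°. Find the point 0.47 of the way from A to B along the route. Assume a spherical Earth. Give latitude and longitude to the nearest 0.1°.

≈ lat -51.6°, lon 161.3°

The haversine formula gives a central angle δ ≈ 0.564 rad (32.3°) between the endpoints.
Interpolate at f = 0.47 with slerp weights a = sin((1−f)δ)/sin δ ≈ 0.551, b = sin(fδ)/sin δ ≈ 0.490.
p = a·p₁ + b·p₂ ≈ (-0.588, 0.199, -0.784); φ = arcsin(p_z) ≈ -51.64°, λ = atan2(p_y, p_x) ≈ 161.33°.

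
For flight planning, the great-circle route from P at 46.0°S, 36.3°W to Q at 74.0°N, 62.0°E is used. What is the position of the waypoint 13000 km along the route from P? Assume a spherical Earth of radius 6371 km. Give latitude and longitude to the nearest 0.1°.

≈ 63.5°N, 15.5°E

Write both endpoints as unit vectors p₁, p₂ with components (cos φ cos λ, cos φ sin λ, sin φ).
The central angle between the endpoints is δ = arccos(p₁·p₂) ≈ 2.373 rad (136.0°). The total great-circle distance is δ·R ≈ 2.373 × 6371 ≈ 15120 km, so the target fraction is f = 13000/15120 ≈ 0.860.
Interpolate at f ≈ 0.860 with slerp weights a = sin((1−f)δ)/sin δ ≈ 0.470, b = sin(fδ)/sin δ ≈ 1.283.
p = a·p₁ + b·p₂ ≈ (0.429, 0.119, 0.895); φ = arcsin(p_z) ≈ 63.55°, λ = atan2(p_y, p_x) ≈ 15.49°.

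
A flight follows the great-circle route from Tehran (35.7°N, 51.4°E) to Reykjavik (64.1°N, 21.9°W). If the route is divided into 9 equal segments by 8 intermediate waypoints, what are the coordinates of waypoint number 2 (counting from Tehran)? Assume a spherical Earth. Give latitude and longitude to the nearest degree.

Convert each endpoint to a unit vector on the sphere (x = cos φ cos λ, y = cos φ sin λ, z = sin φ).
The central angle between the endpoints is δ = arccos(p₁·p₂) ≈ 0.893 rad (51.2°).
Interpolate at f = 2/9 with slerp weights a = sin((1−f)δ)/sin δ ≈ 0.822, b = sin(fδ)/sin δ ≈ 0.253.
p = a·p₁ + b·p₂ ≈ (0.519, 0.480, 0.707); φ = arcsin(p_z) ≈ 45.01°, λ = atan2(p_y, p_x) ≈ 42.79°.

≈ (45°N, 43°E)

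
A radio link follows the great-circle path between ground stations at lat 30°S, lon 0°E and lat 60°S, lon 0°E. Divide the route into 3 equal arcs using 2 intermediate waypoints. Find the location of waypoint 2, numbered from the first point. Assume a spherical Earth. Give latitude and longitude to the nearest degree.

Write both endpoints as unit vectors p₁, p₂ with components (cos φ cos λ, cos φ sin λ, sin φ).
The central angle between the endpoints is δ = arccos(p₁·p₂) ≈ 0.524 rad (30.0°).
Interpolate at f = 2/3 with slerp weights a = sin((1−f)δ)/sin δ ≈ 0.347, b = sin(fδ)/sin δ ≈ 0.684.
p = a·p₁ + b·p₂ ≈ (0.643, 0.000, -0.766); φ = arcsin(p_z) ≈ -50.00°, λ = atan2(p_y, p_x) ≈ 0.00°.

≈ lat 50°S, lon 0°E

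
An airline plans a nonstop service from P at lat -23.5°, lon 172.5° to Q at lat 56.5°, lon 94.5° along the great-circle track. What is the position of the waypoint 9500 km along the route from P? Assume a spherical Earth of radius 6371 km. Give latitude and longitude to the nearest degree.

≈ lat 47°, lon 119°

Convert each endpoint to a unit vector on the sphere (x = cos φ cos λ, y = cos φ sin λ, z = sin φ).
The central angle between the endpoints is δ = arccos(p₁·p₂) ≈ 1.800 rad (103.1°). The total great-circle distance is δ·R ≈ 1.800 × 6371 ≈ 11468 km, so the target fraction is f = 9500/11468 ≈ 0.828.
Interpolate at f ≈ 0.828 with slerp weights a = sin((1−f)δ)/sin δ ≈ 0.312, b = sin(fδ)/sin δ ≈ 1.024.
p = a·p₁ + b·p₂ ≈ (-0.328, 0.601, 0.729); φ = arcsin(p_z) ≈ 46.81°, λ = atan2(p_y, p_x) ≈ 118.65°.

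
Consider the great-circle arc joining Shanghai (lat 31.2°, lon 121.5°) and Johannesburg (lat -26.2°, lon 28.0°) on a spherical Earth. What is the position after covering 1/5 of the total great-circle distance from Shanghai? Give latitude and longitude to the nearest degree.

≈ lat 22°, lon 100°

From cos δ = sin φ₁ sin φ₂ + cos φ₁ cos φ₂ cos Δλ, the central angle is δ ≈ 1.850 rad (106.0°).
Interpolate at f = 1/5 with slerp weights a = sin((1−f)δ)/sin δ ≈ 1.036, b = sin(fδ)/sin δ ≈ 0.376.
p = a·p₁ + b·p₂ ≈ (-0.165, 0.914, 0.371); φ = arcsin(p_z) ≈ 21.75°, λ = atan2(p_y, p_x) ≈ 100.23°.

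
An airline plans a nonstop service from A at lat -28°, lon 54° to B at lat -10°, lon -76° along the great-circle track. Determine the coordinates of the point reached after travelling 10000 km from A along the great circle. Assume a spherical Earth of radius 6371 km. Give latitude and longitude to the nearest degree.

≈ lat -27°, lon -52°

From cos δ = sin φ₁ sin φ₂ + cos φ₁ cos φ₂ cos Δλ, the central angle is δ ≈ 2.068 rad (118.5°). The total great-circle distance is δ·R ≈ 2.068 × 6371 ≈ 13178 km, so the target fraction is f = 10000/13178 ≈ 0.759.
Interpolate at f ≈ 0.759 with slerp weights a = sin((1−f)δ)/sin δ ≈ 0.544, b = sin(fδ)/sin δ ≈ 1.138.
p = a·p₁ + b·p₂ ≈ (0.554, -0.699, -0.453); φ = arcsin(p_z) ≈ -26.95°, λ = atan2(p_y, p_x) ≈ -51.60°.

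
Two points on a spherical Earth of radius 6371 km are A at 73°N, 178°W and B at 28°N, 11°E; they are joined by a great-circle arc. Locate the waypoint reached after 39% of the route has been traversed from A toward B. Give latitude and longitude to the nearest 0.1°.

Write both endpoints as unit vectors p₁, p₂ with components (cos φ cos λ, cos φ sin λ, sin φ).
The central angle between the endpoints is δ = arccos(p₁·p₂) ≈ 1.376 rad (78.8°).
Interpolate at f = 0.39 with slerp weights a = sin((1−f)δ)/sin δ ≈ 0.758, b = sin(fδ)/sin δ ≈ 0.521.
p = a·p₁ + b·p₂ ≈ (0.230, 0.080, 0.970); φ = arcsin(p_z) ≈ 75.91°, λ = atan2(p_y, p_x) ≈ 19.19°.

≈ 75.9°N, 19.2°E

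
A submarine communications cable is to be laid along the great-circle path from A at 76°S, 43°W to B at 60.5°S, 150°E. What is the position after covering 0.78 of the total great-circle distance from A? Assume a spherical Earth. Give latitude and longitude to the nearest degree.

Write both endpoints as unit vectors p₁, p₂ with components (cos φ cos λ, cos φ sin λ, sin φ).
The central angle between the endpoints is δ = arccos(p₁·p₂) ≈ 0.755 rad (43.2°).
Interpolate at f = 0.78 with slerp weights a = sin((1−f)δ)/sin δ ≈ 0.241, b = sin(fδ)/sin δ ≈ 0.811.
p = a·p₁ + b·p₂ ≈ (-0.303, 0.160, -0.940); φ = arcsin(p_z) ≈ -69.97°, λ = atan2(p_y, p_x) ≈ 152.20°.

≈ 70°S, 152°E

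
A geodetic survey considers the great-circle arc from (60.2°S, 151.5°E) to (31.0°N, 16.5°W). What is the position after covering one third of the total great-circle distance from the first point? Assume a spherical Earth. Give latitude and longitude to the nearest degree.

Write both endpoints as unit vectors p₁, p₂ with components (cos φ cos λ, cos φ sin λ, sin φ).
The central angle between the endpoints is δ = arccos(p₁·p₂) ≈ 2.613 rad (149.7°).
Interpolate at f = 1/3 with slerp weights a = sin((1−f)δ)/sin δ ≈ 1.954, b = sin(fδ)/sin δ ≈ 1.517.
p = a·p₁ + b·p₂ ≈ (0.394, 0.094, -0.914); φ = arcsin(p_z) ≈ -66.13°, λ = atan2(p_y, p_x) ≈ 13.44°.

≈ (66°S, 13°E)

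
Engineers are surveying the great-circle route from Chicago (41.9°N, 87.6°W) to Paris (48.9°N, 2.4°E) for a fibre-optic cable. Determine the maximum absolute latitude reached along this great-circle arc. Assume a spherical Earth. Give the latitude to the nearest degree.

The great circle lies in the plane with unit normal n̂ = (p₁ × p₂)/|p₁ × p₂|.
Here n̂_z ≈ +0.566; the vertex latitude is φ_max = arccos|n̂_z| ≈ 55.5°.
Check via Clairaut: cos φ_max = |cos φ₁| · sin C = cos(41.9°)·sin(49.5°) ≈ 0.566, again giving ≈ 55.5°.

≈ 56°N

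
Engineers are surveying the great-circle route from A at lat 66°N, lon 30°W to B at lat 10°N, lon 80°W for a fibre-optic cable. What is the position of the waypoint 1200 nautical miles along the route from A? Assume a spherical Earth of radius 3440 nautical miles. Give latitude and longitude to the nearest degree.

The haversine formula gives a central angle δ ≈ 1.142 rad (65.4°) between the endpoints. The total great-circle distance is δ·R ≈ 1.142 × 3440 ≈ 3927 nmi, so the target fraction is f = 1200/3927 ≈ 0.306.
Interpolate at f ≈ 0.306 with slerp weights a = sin((1−f)δ)/sin δ ≈ 0.783, b = sin(fδ)/sin δ ≈ 0.376.
p = a·p₁ + b·p₂ ≈ (0.340, -0.524, 0.781); φ = arcsin(p_z) ≈ 51.34°, λ = atan2(p_y, p_x) ≈ -57.00°.

≈ lat 51°N, lon 57°W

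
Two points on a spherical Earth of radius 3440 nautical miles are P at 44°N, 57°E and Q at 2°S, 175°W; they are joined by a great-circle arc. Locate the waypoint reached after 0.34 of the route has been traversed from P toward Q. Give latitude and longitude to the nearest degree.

Write both endpoints as unit vectors p₁, p₂ with components (cos φ cos λ, cos φ sin λ, sin φ).
The central angle between the endpoints is δ = arccos(p₁·p₂) ≈ 2.057 rad (117.8°).
Interpolate at f = 0.34 with slerp weights a = sin((1−f)δ)/sin δ ≈ 1.105, b = sin(fδ)/sin δ ≈ 0.728.
p = a·p₁ + b·p₂ ≈ (-0.292, 0.603, 0.742); φ = arcsin(p_z) ≈ 47.93°, λ = atan2(p_y, p_x) ≈ 115.80°.

≈ 48°N, 116°E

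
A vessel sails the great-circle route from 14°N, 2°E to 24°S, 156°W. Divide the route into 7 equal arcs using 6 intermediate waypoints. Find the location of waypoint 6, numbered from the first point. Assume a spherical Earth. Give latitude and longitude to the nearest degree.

Write both endpoints as unit vectors p₁, p₂ with components (cos φ cos λ, cos φ sin λ, sin φ).
The central angle between the endpoints is δ = arccos(p₁·p₂) ≈ 2.740 rad (157.0°).
Interpolate at f = 6/7 with slerp weights a = sin((1−f)δ)/sin δ ≈ 0.975, b = sin(fδ)/sin δ ≈ 1.821.
p = a·p₁ + b·p₂ ≈ (-0.575, -0.644, -0.505); φ = arcsin(p_z) ≈ -30.33°, λ = atan2(p_y, p_x) ≈ -131.76°.

≈ 30°S, 132°W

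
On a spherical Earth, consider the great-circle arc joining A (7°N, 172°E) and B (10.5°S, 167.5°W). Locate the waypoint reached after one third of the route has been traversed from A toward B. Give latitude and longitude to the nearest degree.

Convert each endpoint to a unit vector on the sphere (x = cos φ cos λ, y = cos φ sin λ, z = sin φ).
The central angle between the endpoints is δ = arccos(p₁·p₂) ≈ 0.469 rad (26.9°).
Interpolate at f = 1/3 with slerp weights a = sin((1−f)δ)/sin δ ≈ 0.681, b = sin(fδ)/sin δ ≈ 0.344.
p = a·p₁ + b·p₂ ≈ (-1.000, 0.021, 0.020); φ = arcsin(p_z) ≈ 1.16°, λ = atan2(p_y, p_x) ≈ 178.81°.

≈ (1°N, 179°E)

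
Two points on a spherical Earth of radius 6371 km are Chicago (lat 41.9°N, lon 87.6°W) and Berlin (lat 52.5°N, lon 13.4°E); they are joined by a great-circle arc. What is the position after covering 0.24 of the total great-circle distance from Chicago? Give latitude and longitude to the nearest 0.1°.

From cos δ = sin φ₁ sin φ₂ + cos φ₁ cos φ₂ cos Δλ, the central angle is δ ≈ 1.111 rad (63.7°).
Interpolate at f = 0.24 with slerp weights a = sin((1−f)δ)/sin δ ≈ 0.834, b = sin(fδ)/sin δ ≈ 0.294.
p = a·p₁ + b·p₂ ≈ (0.200, -0.579, 0.790); φ = arcsin(p_z) ≈ 52.23°, λ = atan2(p_y, p_x) ≈ -70.93°.

≈ lat 52.2°N, lon 70.9°W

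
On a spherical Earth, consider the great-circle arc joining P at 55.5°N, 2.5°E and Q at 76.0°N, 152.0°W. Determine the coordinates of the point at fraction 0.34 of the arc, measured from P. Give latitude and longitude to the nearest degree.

Convert each endpoint to a unit vector on the sphere (x = cos φ cos λ, y = cos φ sin λ, z = sin φ).
The central angle between the endpoints is δ = arccos(p₁·p₂) ≈ 0.829 rad (47.5°).
Interpolate at f = 0.34 with slerp weights a = sin((1−f)δ)/sin δ ≈ 0.706, b = sin(fδ)/sin δ ≈ 0.377.
p = a·p₁ + b·p₂ ≈ (0.319, -0.025, 0.948); φ = arcsin(p_z) ≈ 71.35°, λ = atan2(p_y, p_x) ≈ -4.56°.

≈ 71°N, 5°W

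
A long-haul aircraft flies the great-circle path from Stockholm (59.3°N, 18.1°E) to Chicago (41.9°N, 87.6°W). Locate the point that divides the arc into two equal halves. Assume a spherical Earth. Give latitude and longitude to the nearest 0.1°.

Write both endpoints as unit vectors p₁, p₂ with components (cos φ cos λ, cos φ sin λ, sin φ).
The central angle between the endpoints is δ = arccos(p₁·p₂) ≈ 1.080 rad (61.9°).
Interpolate at f = 1/2 with slerp weights a = sin((1−f)δ)/sin δ ≈ 0.583, b = sin(fδ)/sin δ ≈ 0.583.
p = a·p₁ + b·p₂ ≈ (0.301, -0.341, 0.891); φ = arcsin(p_z) ≈ 62.94°, λ = atan2(p_y, p_x) ≈ -48.56°.

≈ 62.9°N, 48.6°W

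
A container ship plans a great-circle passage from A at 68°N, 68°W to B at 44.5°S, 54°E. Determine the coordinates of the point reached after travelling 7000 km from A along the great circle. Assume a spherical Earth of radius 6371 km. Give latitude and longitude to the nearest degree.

≈ 28°N, 19°E

Write both endpoints as unit vectors p₁, p₂ with components (cos φ cos λ, cos φ sin λ, sin φ).
The central angle between the endpoints is δ = arccos(p₁·p₂) ≈ 2.484 rad (142.3°). The total great-circle distance is δ·R ≈ 2.484 × 6371 ≈ 15826 km, so the target fraction is f = 7000/15826 ≈ 0.442.
Interpolate at f ≈ 0.442 with slerp weights a = sin((1−f)δ)/sin δ ≈ 1.608, b = sin(fδ)/sin δ ≈ 1.457.
p = a·p₁ + b·p₂ ≈ (0.837, 0.282, 0.470); φ = arcsin(p_z) ≈ 28.01°, λ = atan2(p_y, p_x) ≈ 18.65°.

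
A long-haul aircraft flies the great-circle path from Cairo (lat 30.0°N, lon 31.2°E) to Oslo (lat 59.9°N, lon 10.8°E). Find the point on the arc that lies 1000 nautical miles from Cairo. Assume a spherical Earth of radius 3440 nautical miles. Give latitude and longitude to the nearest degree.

≈ lat 46°N, lon 24°E

Convert each endpoint to a unit vector on the sphere (x = cos φ cos λ, y = cos φ sin λ, z = sin φ).
The central angle between the endpoints is δ = arccos(p₁·p₂) ≈ 0.574 rad (32.9°). The total great-circle distance is δ·R ≈ 0.574 × 3440 ≈ 1975 nmi, so the target fraction is f = 1000/1975 ≈ 0.506.
Interpolate at f ≈ 0.506 with slerp weights a = sin((1−f)δ)/sin δ ≈ 0.515, b = sin(fδ)/sin δ ≈ 0.528.
p = a·p₁ + b·p₂ ≈ (0.641, 0.281, 0.714); φ = arcsin(p_z) ≈ 45.56°, λ = atan2(p_y, p_x) ≈ 23.63°.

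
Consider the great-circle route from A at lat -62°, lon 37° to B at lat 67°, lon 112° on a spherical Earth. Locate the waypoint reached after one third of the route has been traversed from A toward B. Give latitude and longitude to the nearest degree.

Write both endpoints as unit vectors p₁, p₂ with components (cos φ cos λ, cos φ sin λ, sin φ).
The central angle between the endpoints is δ = arccos(p₁·p₂) ≈ 2.442 rad (139.9°).
Interpolate at f = 1/3 with slerp weights a = sin((1−f)δ)/sin δ ≈ 1.551, b = sin(fδ)/sin δ ≈ 1.130.
p = a·p₁ + b·p₂ ≈ (0.416, 0.847, -0.330); φ = arcsin(p_z) ≈ -19.25°, λ = atan2(p_y, p_x) ≈ 63.84°.

≈ lat -19°, lon 64°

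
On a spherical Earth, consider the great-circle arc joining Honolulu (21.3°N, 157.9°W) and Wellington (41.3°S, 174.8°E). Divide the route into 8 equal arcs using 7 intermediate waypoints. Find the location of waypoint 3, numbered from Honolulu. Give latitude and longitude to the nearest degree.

≈ 2°S, 167°W

The haversine formula gives a central angle δ ≈ 1.179 rad (67.5°) between the endpoints.
Interpolate at f = 3/8 with slerp weights a = sin((1−f)δ)/sin δ ≈ 0.727, b = sin(fδ)/sin δ ≈ 0.463.
p = a·p₁ + b·p₂ ≈ (-0.974, -0.223, -0.041); φ = arcsin(p_z) ≈ -2.37°, λ = atan2(p_y, p_x) ≈ -167.09°.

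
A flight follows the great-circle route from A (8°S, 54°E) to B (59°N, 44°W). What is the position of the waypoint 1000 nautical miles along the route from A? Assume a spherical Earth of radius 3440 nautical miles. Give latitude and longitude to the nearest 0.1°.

Convert each endpoint to a unit vector on the sphere (x = cos φ cos λ, y = cos φ sin λ, z = sin φ).
The central angle between the endpoints is δ = arccos(p₁·p₂) ≈ 1.762 rad (101.0°). The total great-circle distance is δ·R ≈ 1.762 × 3440 ≈ 6062 nmi, so the target fraction is f = 1000/6062 ≈ 0.165.
Interpolate at f ≈ 0.165 with slerp weights a = sin((1−f)δ)/sin δ ≈ 1.014, b = sin(fδ)/sin δ ≈ 0.292.
p = a·p₁ + b·p₂ ≈ (0.698, 0.708, 0.109); φ = arcsin(p_z) ≈ 6.27°, λ = atan2(p_y, p_x) ≈ 45.38°.

≈ (6.3°N, 45.4°E)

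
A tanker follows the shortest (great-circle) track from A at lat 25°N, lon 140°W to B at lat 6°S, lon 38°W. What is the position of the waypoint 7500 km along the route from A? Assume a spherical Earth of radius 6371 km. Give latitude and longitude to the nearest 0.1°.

≈ lat 9.0°N, lon 70.8°W

From cos δ = sin φ₁ sin φ₂ + cos φ₁ cos φ₂ cos Δλ, the central angle is δ ≈ 1.804 rad (103.4°). The total great-circle distance is δ·R ≈ 1.804 × 6371 ≈ 11496 km, so the target fraction is f = 7500/11496 ≈ 0.652.
Interpolate at f ≈ 0.652 with slerp weights a = sin((1−f)δ)/sin δ ≈ 0.603, b = sin(fδ)/sin δ ≈ 0.949.
p = a·p₁ + b·p₂ ≈ (0.325, -0.933, 0.156); φ = arcsin(p_z) ≈ 8.96°, λ = atan2(p_y, p_x) ≈ -70.78°.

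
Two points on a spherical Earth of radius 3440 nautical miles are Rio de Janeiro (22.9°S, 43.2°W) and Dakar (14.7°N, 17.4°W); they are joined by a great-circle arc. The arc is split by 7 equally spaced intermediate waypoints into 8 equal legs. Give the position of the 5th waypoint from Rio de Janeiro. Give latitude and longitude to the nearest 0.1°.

Convert each endpoint to a unit vector on the sphere (x = cos φ cos λ, y = cos φ sin λ, z = sin φ).
The central angle between the endpoints is δ = arccos(p₁·p₂) ≈ 0.791 rad (45.3°).
Interpolate at f = 5/8 with slerp weights a = sin((1−f)δ)/sin δ ≈ 0.411, b = sin(fδ)/sin δ ≈ 0.667.
p = a·p₁ + b·p₂ ≈ (0.892, -0.452, 0.009); φ = arcsin(p_z) ≈ 0.54°, λ = atan2(p_y, p_x) ≈ -26.89°.

≈ 0.5°N, 26.9°W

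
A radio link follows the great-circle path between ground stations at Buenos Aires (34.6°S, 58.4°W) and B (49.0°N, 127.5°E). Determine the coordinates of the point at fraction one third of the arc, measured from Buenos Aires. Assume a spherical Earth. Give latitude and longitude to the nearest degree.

≈ (19°N, 71°W)

Convert each endpoint to a unit vector on the sphere (x = cos φ cos λ, y = cos φ sin λ, z = sin φ).
The central angle between the endpoints is δ = arccos(p₁·p₂) ≈ 2.879 rad (165.0°).
Interpolate at f = 1/3 with slerp weights a = sin((1−f)δ)/sin δ ≈ 3.621, b = sin(fδ)/sin δ ≈ 3.155.
p = a·p₁ + b·p₂ ≈ (0.302, -0.896, 0.325); φ = arcsin(p_z) ≈ 18.98°, λ = atan2(p_y, p_x) ≈ -71.40°.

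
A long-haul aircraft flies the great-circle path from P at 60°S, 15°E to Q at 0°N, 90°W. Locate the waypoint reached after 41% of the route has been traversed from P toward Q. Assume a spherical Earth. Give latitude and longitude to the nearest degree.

Write both endpoints as unit vectors p₁, p₂ with components (cos φ cos λ, cos φ sin λ, sin φ).
The central angle between the endpoints is δ = arccos(p₁·p₂) ≈ 1.701 rad (97.4°).
Interpolate at f = 0.41 with slerp weights a = sin((1−f)δ)/sin δ ≈ 0.850, b = sin(fδ)/sin δ ≈ 0.648.
p = a·p₁ + b·p₂ ≈ (0.411, -0.537, -0.736); φ = arcsin(p_z) ≈ -47.43°, λ = atan2(p_y, p_x) ≈ -52.61°.

≈ 47°S, 53°W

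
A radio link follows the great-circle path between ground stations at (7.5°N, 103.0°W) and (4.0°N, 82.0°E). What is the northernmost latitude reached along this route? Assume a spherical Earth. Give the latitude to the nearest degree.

≈ 67°N

The great circle lies in the plane with unit normal n̂ = (p₁ × p₂)/|p₁ × p₂|.
Here n̂_z ≈ -0.397; the vertex latitude is φ_max = arccos|n̂_z| ≈ 66.6°.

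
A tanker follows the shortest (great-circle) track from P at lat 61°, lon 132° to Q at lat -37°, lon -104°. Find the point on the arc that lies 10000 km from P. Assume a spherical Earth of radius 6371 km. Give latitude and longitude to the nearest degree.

≈ lat 4°, lon -131°

The haversine formula gives a central angle δ ≈ 2.408 rad (138.0°) between the endpoints. The total great-circle distance is δ·R ≈ 2.408 × 6371 ≈ 15342 km, so the target fraction is f = 10000/15342 ≈ 0.652.
Interpolate at f ≈ 0.652 with slerp weights a = sin((1−f)δ)/sin δ ≈ 1.111, b = sin(fδ)/sin δ ≈ 1.494.
p = a·p₁ + b·p₂ ≈ (-0.649, -0.757, 0.073); φ = arcsin(p_z) ≈ 4.16°, λ = atan2(p_y, p_x) ≈ -130.59°.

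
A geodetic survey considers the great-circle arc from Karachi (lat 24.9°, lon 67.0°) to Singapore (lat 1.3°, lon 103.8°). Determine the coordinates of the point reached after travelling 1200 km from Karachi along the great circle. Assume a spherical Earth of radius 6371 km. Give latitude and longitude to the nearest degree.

≈ lat 20°, lon 77°

Write both endpoints as unit vectors p₁, p₂ with components (cos φ cos λ, cos φ sin λ, sin φ).
The central angle between the endpoints is δ = arccos(p₁·p₂) ≈ 0.744 rad (42.6°). The total great-circle distance is δ·R ≈ 0.744 × 6371 ≈ 4741 km, so the target fraction is f = 1200/4741 ≈ 0.253.
Interpolate at f ≈ 0.253 with slerp weights a = sin((1−f)δ)/sin δ ≈ 0.779, b = sin(fδ)/sin δ ≈ 0.276.
p = a·p₁ + b·p₂ ≈ (0.210, 0.919, 0.334); φ = arcsin(p_z) ≈ 19.53°, λ = atan2(p_y, p_x) ≈ 77.12°.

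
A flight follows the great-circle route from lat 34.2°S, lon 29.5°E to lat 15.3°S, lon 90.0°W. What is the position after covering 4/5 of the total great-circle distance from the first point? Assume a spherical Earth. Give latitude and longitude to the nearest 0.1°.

The haversine formula gives a central angle δ ≈ 1.818 rad (104.2°) between the endpoints.
Interpolate at f = 4/5 with slerp weights a = sin((1−f)δ)/sin δ ≈ 0.367, b = sin(fδ)/sin δ ≈ 1.024.
p = a·p₁ + b·p₂ ≈ (0.264, -0.839, -0.476); φ = arcsin(p_z) ≈ -28.45°, λ = atan2(p_y, p_x) ≈ -72.53°.

≈ lat 28.5°S, lon 72.5°W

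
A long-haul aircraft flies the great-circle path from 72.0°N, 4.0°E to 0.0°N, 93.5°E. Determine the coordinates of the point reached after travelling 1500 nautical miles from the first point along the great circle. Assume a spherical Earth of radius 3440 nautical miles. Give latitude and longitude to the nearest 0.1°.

Convert each endpoint to a unit vector on the sphere (x = cos φ cos λ, y = cos φ sin λ, z = sin φ).
The central angle between the endpoints is δ = arccos(p₁·p₂) ≈ 1.568 rad (89.8°). The total great-circle distance is δ·R ≈ 1.568 × 3440 ≈ 5394 nmi, so the target fraction is f = 1500/5394 ≈ 0.278.
Interpolate at f ≈ 0.278 with slerp weights a = sin((1−f)δ)/sin δ ≈ 0.905, b = sin(fδ)/sin δ ≈ 0.422.
p = a·p₁ + b·p₂ ≈ (0.253, 0.441, 0.861); φ = arcsin(p_z) ≈ 59.43°, λ = atan2(p_y, p_x) ≈ 60.13°.

≈ 59.4°N, 60.1°E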